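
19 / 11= 1.73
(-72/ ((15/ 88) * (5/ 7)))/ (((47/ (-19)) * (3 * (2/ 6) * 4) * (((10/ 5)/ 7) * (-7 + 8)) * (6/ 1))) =40964/ 1175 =34.86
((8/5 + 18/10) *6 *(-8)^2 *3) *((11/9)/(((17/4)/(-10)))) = -11264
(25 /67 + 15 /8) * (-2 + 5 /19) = -39765 /10184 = -3.90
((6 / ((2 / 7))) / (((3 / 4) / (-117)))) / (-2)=1638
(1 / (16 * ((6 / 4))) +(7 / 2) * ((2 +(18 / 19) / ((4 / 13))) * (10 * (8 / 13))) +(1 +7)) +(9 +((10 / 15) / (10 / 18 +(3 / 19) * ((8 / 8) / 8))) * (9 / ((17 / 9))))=10465513853 / 79310712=131.96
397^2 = 157609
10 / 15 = 2 / 3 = 0.67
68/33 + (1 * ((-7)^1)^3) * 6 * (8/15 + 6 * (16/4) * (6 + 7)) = -106126604/165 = -643191.54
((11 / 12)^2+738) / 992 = 106393 / 142848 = 0.74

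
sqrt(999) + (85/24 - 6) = -59/24 + 3 * sqrt(111) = 29.15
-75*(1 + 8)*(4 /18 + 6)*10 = -42000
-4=-4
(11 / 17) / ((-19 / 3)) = -33 / 323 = -0.10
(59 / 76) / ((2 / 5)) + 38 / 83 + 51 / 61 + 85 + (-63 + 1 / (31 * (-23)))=13845696841 / 548707688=25.23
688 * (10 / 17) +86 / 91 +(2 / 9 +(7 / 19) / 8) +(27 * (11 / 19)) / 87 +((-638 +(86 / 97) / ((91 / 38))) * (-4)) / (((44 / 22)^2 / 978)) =3714807485826793 / 5953140648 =624008.02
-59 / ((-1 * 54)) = 59 / 54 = 1.09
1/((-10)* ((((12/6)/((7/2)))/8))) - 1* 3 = -22/5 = -4.40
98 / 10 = 49 / 5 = 9.80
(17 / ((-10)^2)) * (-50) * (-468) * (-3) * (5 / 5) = -11934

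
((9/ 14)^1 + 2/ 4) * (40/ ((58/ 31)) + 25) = 53.00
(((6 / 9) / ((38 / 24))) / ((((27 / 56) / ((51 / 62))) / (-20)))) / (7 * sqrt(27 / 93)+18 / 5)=761600 / 18639 - 13328000 * sqrt(31) / 1733427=-1.95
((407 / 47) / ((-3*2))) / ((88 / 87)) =-1073 / 752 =-1.43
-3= -3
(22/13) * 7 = 154/13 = 11.85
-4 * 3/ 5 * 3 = -7.20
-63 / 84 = -3 / 4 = -0.75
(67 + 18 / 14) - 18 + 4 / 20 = 1767 / 35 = 50.49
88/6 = 44/3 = 14.67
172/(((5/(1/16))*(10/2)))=0.43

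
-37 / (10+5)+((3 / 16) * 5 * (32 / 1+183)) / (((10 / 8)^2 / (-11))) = -21322 / 15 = -1421.47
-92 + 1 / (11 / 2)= -1010 / 11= -91.82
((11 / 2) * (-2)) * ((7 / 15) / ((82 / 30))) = -77 / 41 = -1.88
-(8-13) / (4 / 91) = 113.75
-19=-19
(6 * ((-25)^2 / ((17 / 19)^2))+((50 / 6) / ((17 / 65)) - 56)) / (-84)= -577189 / 10404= -55.48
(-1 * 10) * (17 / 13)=-170 / 13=-13.08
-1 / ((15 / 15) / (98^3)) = -941192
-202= -202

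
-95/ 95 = -1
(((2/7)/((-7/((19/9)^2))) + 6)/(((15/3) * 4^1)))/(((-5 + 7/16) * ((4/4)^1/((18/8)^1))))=-0.14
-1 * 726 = -726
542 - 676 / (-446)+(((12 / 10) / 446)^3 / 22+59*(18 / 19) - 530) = 40218477937513 / 579429875750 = 69.41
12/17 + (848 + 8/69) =995668/1173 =848.82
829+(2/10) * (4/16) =16581/20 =829.05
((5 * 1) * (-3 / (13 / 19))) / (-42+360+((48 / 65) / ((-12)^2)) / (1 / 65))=-171 / 2483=-0.07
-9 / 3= -3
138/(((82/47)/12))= 38916/41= 949.17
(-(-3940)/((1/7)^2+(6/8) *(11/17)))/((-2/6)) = -7876848/337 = -23373.44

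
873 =873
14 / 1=14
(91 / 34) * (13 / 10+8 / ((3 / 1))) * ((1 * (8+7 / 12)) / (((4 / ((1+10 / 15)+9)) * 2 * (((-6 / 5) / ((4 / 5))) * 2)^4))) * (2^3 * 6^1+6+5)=3871049 / 43740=88.50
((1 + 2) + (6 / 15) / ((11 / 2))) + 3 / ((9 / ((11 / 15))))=1642 / 495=3.32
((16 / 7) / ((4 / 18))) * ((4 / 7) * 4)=1152 / 49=23.51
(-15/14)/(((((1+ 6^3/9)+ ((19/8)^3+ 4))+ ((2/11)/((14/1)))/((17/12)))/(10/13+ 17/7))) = -0.08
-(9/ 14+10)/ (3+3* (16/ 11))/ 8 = -1639/ 9072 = -0.18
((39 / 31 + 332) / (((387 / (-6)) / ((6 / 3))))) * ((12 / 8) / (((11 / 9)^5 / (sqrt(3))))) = -1220070438 * sqrt(3) / 214680983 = -9.84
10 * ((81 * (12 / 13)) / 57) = 13.12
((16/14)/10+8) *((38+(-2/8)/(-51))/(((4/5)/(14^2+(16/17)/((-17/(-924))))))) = 1404231113/14739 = 95273.16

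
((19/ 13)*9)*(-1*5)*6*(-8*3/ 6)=20520/ 13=1578.46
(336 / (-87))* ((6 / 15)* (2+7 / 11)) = -224 / 55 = -4.07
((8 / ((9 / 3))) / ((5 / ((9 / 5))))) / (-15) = -8 / 125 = -0.06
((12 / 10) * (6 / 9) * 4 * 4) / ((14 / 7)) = 32 / 5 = 6.40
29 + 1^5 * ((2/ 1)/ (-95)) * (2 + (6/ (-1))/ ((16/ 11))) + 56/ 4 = 16357/ 380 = 43.04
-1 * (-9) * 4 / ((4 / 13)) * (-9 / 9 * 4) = -468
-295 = -295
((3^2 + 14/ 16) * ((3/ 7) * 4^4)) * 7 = 7584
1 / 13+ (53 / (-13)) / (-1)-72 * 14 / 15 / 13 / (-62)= 8538 / 2015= 4.24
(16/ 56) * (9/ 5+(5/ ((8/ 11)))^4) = 6541427/ 10240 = 638.81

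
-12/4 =-3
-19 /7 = -2.71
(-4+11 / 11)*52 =-156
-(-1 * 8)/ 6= 1.33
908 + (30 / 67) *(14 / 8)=121777 / 134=908.78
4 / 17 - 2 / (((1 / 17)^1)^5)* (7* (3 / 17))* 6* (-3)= 1073411896 / 17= 63141876.24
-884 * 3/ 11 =-2652/ 11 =-241.09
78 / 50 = 39 / 25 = 1.56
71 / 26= 2.73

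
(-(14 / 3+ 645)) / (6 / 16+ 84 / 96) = -7796 / 15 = -519.73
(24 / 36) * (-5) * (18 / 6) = -10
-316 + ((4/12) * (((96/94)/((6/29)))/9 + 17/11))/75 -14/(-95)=-6282621193/19891575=-315.84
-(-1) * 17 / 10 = 17 / 10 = 1.70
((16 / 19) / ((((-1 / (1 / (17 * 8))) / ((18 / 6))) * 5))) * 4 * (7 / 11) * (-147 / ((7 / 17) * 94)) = 1764 / 49115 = 0.04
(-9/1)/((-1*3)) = 3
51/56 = 0.91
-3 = -3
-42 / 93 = -14 / 31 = -0.45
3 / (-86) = -3 / 86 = -0.03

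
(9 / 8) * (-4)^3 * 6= -432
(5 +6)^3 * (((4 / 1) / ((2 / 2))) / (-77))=-484 / 7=-69.14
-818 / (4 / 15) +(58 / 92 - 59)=-71895 / 23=-3125.87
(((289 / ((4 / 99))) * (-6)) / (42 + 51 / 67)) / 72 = -212993 / 15280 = -13.94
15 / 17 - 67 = -1124 / 17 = -66.12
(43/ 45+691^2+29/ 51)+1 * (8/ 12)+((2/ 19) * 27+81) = 6941436824/ 14535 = 477567.03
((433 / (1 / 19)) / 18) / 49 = 8227 / 882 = 9.33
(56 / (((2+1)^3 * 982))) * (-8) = -224 / 13257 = -0.02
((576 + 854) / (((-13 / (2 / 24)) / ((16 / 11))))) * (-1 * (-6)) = -80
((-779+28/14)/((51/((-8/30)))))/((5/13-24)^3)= -0.00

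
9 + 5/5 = 10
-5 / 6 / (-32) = 5 / 192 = 0.03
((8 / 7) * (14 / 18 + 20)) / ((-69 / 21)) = -1496 / 207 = -7.23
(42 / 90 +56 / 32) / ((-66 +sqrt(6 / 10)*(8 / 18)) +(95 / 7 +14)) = -2253951 / 39071804 -6517*sqrt(15) / 48839755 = -0.06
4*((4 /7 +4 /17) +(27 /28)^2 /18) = 22881 /6664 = 3.43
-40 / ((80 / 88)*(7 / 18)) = -792 / 7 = -113.14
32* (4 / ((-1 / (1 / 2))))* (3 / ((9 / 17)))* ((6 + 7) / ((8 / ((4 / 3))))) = -7072 / 9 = -785.78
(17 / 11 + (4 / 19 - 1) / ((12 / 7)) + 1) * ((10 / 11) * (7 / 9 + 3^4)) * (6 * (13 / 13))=2138080 / 2299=930.00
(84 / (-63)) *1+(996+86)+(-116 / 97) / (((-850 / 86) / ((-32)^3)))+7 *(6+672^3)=262716407750248 / 123675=2124248293.92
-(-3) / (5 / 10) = 6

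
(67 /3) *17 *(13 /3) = 14807 /9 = 1645.22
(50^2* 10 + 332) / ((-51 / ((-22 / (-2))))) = -92884 / 17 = -5463.76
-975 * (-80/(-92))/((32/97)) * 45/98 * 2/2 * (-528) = 702219375/1127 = 623087.29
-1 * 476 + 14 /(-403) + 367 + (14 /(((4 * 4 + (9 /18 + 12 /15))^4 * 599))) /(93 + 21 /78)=-109.03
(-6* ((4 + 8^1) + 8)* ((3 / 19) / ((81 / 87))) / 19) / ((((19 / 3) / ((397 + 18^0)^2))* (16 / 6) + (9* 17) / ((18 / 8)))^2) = -2455862588766 / 10602144475266125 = -0.00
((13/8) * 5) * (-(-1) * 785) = 51025/8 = 6378.12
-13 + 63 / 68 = -821 / 68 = -12.07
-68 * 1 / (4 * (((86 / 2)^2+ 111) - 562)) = -17 / 1398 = -0.01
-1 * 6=-6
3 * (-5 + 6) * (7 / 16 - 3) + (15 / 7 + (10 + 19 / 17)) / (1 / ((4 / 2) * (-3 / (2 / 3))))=-241869 / 1904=-127.03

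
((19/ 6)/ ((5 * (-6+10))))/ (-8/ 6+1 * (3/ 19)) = -361/ 2680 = -0.13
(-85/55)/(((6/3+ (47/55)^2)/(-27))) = 42075/2753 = 15.28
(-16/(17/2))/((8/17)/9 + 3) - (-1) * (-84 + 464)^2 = 67434512/467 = 144399.38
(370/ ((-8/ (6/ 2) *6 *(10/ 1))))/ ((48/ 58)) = -1073/ 384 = -2.79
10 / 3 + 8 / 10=62 / 15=4.13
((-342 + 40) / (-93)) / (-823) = -302 / 76539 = -0.00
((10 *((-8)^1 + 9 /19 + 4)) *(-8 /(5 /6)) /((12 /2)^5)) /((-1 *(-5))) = 67 /7695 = 0.01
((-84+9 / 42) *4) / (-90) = 391 / 105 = 3.72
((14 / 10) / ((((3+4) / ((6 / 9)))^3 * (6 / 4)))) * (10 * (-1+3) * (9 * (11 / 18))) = 352 / 3969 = 0.09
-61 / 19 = -3.21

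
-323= -323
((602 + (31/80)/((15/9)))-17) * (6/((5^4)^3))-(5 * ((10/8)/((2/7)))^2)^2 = -228977203009573777/25000000000000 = -9159.09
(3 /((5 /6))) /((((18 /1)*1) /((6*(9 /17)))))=54 /85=0.64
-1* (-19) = 19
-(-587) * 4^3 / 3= 37568 / 3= 12522.67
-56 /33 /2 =-28 /33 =-0.85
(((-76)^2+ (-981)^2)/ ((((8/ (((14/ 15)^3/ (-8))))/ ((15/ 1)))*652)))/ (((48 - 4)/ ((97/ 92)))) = -32210886127/ 4750732800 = -6.78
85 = 85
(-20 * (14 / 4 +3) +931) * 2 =1602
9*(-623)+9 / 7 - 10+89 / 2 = -77997 / 14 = -5571.21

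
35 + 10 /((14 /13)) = 310 /7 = 44.29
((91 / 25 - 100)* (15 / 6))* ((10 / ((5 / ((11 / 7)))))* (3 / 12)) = -189.28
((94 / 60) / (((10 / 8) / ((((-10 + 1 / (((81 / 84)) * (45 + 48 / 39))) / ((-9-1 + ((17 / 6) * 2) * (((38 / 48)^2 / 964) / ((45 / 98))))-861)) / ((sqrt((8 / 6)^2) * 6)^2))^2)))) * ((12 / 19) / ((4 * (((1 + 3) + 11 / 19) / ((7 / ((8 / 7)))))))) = 94671154655168848596 / 11163023298969235708700414621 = 0.00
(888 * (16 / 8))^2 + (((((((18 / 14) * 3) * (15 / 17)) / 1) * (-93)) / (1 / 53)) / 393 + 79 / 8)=393359505523 / 124712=3154143.19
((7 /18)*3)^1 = 7 /6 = 1.17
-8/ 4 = -2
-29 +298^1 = 269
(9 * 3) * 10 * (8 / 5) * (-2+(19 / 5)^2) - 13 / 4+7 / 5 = 537223 / 100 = 5372.23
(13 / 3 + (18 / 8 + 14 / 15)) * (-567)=-85239 / 20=-4261.95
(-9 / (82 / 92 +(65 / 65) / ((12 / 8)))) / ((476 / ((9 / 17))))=-5589 / 869890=-0.01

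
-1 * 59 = -59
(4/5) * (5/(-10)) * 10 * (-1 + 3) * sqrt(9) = -24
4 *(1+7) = 32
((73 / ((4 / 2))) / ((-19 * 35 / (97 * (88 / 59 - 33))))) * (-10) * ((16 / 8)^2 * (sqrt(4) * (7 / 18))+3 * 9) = -3567329909 / 70623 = -50512.30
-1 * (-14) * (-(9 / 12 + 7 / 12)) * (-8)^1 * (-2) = -896 / 3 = -298.67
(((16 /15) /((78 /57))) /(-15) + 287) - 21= 777898 /2925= 265.95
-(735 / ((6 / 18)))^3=-10720765125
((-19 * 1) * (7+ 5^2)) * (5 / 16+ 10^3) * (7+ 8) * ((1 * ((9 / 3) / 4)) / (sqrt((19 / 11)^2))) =-7922475 / 2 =-3961237.50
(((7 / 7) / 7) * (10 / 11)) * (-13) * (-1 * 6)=780 / 77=10.13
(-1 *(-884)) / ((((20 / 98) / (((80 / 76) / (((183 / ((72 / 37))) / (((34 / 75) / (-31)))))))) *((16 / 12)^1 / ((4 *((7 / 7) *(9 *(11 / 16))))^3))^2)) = -1559879146293104637 / 17015974400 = -91671455.87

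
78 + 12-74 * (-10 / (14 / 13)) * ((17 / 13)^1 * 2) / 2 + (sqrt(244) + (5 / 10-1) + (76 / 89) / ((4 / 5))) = 2 * sqrt(61) + 1232467 / 1246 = 1004.76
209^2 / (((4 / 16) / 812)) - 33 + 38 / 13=1844386153 / 13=141875857.92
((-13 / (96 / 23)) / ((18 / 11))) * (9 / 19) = -3289 / 3648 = -0.90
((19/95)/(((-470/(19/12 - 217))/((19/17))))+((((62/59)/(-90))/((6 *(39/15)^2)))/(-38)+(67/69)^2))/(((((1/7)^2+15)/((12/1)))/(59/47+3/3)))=1.88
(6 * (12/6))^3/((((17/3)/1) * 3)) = 101.65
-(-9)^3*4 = 2916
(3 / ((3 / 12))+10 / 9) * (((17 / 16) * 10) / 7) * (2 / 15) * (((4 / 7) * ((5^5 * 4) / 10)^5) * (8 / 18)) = 24487304687500000000 / 11907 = 2056546962920970.86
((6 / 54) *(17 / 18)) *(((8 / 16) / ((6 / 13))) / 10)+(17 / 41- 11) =-8427899 / 797040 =-10.57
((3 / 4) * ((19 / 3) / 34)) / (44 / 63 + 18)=63 / 8432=0.01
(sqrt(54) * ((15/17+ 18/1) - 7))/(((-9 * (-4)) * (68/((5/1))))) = 505 * sqrt(6)/6936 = 0.18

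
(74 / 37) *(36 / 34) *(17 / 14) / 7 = 18 / 49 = 0.37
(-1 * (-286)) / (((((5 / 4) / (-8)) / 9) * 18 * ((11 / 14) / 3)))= -17472 / 5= -3494.40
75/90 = 0.83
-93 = -93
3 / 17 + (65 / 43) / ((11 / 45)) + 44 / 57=3269012 / 458337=7.13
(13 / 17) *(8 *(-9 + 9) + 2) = 1.53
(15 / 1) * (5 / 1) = 75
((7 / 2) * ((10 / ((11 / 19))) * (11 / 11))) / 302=665 / 3322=0.20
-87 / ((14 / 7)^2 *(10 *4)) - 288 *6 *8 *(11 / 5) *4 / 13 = -19465323 / 2080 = -9358.33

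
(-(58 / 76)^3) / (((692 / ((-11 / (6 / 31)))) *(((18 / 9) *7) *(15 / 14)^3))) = 407515801 / 192230334000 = 0.00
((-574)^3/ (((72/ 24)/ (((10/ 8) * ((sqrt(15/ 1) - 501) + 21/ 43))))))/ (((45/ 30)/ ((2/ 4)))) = 1695926641220/ 129 - 236399030 * sqrt(15)/ 9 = 13044988203.85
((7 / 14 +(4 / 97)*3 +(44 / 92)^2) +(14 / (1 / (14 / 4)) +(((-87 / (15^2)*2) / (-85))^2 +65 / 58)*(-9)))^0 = 1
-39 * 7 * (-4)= 1092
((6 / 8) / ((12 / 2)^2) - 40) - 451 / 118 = -124045 / 2832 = -43.80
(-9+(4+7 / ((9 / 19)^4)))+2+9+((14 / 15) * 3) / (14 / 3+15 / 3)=138259447 / 951345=145.33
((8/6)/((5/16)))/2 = 32/15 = 2.13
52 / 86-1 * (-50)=2176 / 43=50.60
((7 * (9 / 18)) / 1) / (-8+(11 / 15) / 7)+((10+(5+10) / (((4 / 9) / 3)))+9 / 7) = 2601889 / 23212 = 112.09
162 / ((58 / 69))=192.72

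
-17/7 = -2.43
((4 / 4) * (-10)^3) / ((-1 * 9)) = 1000 / 9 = 111.11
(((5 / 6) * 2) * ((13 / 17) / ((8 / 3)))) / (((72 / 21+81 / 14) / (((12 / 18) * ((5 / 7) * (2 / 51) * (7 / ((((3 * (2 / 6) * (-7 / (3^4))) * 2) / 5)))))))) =-4875 / 24854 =-0.20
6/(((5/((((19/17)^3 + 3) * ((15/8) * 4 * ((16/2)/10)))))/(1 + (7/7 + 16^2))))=200602224/24565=8166.18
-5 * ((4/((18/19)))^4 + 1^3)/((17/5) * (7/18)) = -6152050/5103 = -1205.58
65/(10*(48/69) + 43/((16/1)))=1840/273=6.74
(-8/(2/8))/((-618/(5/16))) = 5/309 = 0.02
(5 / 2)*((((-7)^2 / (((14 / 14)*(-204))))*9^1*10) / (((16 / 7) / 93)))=-2392425 / 1088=-2198.92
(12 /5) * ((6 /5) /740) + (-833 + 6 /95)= -73193983 /87875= -832.93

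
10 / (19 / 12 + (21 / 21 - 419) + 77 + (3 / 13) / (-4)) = -780 / 26479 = -0.03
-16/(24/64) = -42.67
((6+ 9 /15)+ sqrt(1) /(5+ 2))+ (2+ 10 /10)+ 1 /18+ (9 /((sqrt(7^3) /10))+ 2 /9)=90 * sqrt(7) /49+ 6313 /630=14.88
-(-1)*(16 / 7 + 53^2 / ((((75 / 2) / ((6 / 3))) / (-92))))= -7234784 / 525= -13780.54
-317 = -317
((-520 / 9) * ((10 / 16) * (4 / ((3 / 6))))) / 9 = -2600 / 81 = -32.10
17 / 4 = 4.25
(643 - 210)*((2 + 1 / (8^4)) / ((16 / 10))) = 17737845 / 32768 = 541.32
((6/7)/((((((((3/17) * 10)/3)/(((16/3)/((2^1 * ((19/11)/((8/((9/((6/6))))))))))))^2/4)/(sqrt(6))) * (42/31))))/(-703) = -4440223744 * sqrt(6)/226634563575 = -0.05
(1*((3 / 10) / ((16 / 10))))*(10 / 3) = 5 / 8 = 0.62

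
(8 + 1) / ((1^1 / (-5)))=-45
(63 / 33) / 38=21 / 418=0.05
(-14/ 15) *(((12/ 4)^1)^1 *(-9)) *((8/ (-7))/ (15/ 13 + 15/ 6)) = -3744/ 475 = -7.88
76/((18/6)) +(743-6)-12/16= 9139/12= 761.58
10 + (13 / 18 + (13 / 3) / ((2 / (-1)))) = 77 / 9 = 8.56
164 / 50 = 82 / 25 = 3.28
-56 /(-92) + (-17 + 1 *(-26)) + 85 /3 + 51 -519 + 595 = 112.94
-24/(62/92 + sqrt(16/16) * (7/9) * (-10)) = 9936/2941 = 3.38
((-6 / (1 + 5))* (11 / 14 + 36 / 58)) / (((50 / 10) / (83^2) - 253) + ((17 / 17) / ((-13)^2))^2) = 112348092259 / 20210396913658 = 0.01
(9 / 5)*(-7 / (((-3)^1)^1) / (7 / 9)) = 27 / 5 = 5.40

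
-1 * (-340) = 340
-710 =-710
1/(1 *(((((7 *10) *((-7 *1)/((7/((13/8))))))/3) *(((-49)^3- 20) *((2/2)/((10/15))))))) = 0.00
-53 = -53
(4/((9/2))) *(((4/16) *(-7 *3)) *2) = -28/3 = -9.33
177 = 177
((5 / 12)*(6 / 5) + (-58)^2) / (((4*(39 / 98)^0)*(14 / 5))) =33645 / 112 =300.40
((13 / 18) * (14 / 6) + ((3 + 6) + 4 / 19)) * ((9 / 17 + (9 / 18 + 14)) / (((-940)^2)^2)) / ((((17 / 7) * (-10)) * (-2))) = 39987283 / 9260119885017600000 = 0.00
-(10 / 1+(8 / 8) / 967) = -9671 / 967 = -10.00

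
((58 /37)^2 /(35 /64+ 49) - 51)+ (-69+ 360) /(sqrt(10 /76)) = -221180753 /4341099+ 291 * sqrt(190) /5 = 751.28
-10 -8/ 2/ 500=-1251/ 125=-10.01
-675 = -675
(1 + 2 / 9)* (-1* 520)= -5720 / 9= -635.56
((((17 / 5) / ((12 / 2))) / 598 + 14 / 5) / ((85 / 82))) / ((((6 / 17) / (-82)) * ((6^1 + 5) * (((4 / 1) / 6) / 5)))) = -428.04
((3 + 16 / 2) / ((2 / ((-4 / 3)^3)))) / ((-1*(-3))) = -352 / 81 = -4.35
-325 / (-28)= 325 / 28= 11.61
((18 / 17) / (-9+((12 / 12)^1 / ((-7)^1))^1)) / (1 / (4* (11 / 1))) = -693 / 136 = -5.10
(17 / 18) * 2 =1.89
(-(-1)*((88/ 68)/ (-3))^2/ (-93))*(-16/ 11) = 704/ 241893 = 0.00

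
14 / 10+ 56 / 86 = 441 / 215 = 2.05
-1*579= -579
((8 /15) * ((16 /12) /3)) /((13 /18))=64 /195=0.33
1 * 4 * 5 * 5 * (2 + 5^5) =312700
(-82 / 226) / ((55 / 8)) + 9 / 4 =54623 / 24860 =2.20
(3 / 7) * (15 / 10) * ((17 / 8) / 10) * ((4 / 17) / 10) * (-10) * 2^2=-9 / 70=-0.13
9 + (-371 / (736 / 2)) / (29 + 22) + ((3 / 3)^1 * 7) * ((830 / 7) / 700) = 10.17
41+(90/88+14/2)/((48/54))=50.03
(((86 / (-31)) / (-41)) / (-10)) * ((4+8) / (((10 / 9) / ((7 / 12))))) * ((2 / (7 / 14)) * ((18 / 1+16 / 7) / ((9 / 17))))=-207604 / 31775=-6.53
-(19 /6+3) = -37 /6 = -6.17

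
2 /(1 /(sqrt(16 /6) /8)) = sqrt(6) /6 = 0.41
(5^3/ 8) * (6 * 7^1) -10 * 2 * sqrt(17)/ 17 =2625/ 4 -20 * sqrt(17)/ 17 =651.40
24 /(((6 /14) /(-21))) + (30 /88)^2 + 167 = -1953199 /1936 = -1008.88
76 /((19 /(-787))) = -3148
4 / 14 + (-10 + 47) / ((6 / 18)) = 779 / 7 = 111.29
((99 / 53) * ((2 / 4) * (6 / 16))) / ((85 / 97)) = 28809 / 72080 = 0.40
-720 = -720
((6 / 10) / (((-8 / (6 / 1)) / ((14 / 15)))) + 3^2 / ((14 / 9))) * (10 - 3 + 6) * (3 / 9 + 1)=16276 / 175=93.01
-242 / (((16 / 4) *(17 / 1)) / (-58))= 3509 / 17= 206.41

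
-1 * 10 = -10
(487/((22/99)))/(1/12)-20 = 26278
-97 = -97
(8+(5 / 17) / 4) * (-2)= -549 / 34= -16.15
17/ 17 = 1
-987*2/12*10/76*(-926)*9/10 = 1370943/76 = 18038.72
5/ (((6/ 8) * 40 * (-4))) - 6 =-145/ 24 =-6.04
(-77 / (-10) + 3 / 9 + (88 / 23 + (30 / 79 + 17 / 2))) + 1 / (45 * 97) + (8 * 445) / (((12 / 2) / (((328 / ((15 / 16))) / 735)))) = 353463686953 / 1165887135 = 303.17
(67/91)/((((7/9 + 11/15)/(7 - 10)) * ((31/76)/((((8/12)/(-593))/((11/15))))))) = 1718550/312823511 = 0.01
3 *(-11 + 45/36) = -117/4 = -29.25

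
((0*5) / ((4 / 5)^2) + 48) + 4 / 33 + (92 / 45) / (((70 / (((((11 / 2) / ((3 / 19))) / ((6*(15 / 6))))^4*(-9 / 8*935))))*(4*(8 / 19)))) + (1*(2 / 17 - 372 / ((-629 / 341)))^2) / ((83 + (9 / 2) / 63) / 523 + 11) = 22065204582285405541491277 / 6967859790533241600000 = 3166.71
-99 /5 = -19.80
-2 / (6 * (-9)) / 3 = 1 / 81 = 0.01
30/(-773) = -30/773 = -0.04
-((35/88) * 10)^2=-30625/1936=-15.82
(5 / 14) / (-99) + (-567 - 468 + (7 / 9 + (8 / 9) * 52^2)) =1897891 / 1386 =1369.33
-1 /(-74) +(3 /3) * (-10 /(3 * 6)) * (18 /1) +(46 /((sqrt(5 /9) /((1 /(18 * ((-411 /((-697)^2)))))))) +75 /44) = -11173607 * sqrt(5) /6165-13483 /1628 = -4060.99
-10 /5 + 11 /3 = 5 /3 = 1.67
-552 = -552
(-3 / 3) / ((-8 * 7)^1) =0.02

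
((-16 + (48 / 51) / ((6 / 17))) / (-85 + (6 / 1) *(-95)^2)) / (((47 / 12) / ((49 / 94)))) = -784 / 23885917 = -0.00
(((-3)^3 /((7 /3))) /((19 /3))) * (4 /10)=-486 /665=-0.73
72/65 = 1.11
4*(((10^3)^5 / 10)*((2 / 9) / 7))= 800000000000000 / 63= 12698412698412.70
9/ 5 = 1.80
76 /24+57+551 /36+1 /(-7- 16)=62455 /828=75.43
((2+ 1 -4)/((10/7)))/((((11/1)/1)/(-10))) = 7/11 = 0.64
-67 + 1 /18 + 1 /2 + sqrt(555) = -598 /9 + sqrt(555) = -42.89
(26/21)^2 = 676/441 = 1.53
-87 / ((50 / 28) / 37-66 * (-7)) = -45066 / 239341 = -0.19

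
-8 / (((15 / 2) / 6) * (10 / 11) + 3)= -1.93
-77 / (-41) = 77 / 41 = 1.88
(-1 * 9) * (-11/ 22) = 9/ 2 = 4.50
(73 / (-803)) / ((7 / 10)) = -0.13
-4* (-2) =8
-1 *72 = -72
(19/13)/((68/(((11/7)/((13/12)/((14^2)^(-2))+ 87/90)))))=1045/1287670202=0.00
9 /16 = 0.56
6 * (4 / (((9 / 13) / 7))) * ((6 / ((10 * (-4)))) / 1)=-182 / 5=-36.40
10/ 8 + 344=1381/ 4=345.25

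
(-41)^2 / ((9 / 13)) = 21853 / 9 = 2428.11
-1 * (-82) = 82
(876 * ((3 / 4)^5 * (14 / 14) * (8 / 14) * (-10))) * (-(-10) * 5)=-6652125 / 112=-59393.97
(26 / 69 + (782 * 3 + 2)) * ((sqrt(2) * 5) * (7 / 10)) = 567133 * sqrt(2) / 69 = 11623.87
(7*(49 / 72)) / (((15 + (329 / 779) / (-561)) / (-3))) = -49965839 / 52439648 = -0.95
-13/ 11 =-1.18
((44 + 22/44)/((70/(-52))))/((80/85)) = -19669/560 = -35.12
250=250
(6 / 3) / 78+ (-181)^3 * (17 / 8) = -3931418275 / 312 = -12600699.60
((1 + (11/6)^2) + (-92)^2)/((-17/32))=-143464/9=-15940.44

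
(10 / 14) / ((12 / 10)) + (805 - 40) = 32155 / 42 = 765.60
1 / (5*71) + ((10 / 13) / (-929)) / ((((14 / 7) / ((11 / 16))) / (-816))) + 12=12.24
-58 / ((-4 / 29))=841 / 2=420.50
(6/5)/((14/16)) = 48/35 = 1.37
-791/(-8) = 791/8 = 98.88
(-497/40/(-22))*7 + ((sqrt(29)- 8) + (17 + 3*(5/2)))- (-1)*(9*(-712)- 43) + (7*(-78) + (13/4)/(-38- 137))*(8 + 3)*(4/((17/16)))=-15206464083/523600 + sqrt(29)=-29036.75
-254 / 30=-127 / 15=-8.47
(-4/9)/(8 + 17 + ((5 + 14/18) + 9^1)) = -2/179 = -0.01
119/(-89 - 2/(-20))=-170/127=-1.34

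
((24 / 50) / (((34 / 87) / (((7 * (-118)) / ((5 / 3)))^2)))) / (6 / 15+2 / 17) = 801333162 / 1375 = 582787.75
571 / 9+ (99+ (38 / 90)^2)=329311 / 2025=162.62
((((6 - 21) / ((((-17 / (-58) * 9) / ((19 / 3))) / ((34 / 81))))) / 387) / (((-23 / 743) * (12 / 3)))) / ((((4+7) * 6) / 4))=4093930 / 214131357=0.02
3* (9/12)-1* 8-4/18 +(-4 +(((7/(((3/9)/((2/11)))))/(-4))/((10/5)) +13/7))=-11909/1386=-8.59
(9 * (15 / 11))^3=1848.52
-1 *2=-2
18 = 18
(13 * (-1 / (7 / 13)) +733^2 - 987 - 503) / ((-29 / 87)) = -11251272 / 7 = -1607324.57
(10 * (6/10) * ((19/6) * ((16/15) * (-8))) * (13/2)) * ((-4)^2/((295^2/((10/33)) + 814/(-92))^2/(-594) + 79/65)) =15654472704/128894838558113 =0.00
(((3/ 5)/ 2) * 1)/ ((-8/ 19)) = -57/ 80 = -0.71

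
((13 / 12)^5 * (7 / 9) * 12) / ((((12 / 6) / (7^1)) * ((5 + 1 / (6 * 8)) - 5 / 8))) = 18193357 / 1640736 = 11.09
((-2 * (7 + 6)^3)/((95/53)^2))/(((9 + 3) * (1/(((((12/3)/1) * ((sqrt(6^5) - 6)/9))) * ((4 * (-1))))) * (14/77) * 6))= -271540412/243675 + 543080824 * sqrt(6)/81225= 15263.25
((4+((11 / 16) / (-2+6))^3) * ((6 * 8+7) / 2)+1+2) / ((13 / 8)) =59317749 / 851968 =69.62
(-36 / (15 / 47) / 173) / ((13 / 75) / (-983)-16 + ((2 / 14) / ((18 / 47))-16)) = 349279560 / 16942222333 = 0.02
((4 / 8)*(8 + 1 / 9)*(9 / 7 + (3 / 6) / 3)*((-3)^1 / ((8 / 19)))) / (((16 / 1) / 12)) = -84607 / 2688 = -31.48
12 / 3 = 4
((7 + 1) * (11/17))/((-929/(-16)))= 1408/15793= 0.09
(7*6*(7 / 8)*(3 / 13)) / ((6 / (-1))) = -147 / 104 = -1.41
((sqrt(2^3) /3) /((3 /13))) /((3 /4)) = 104 * sqrt(2) /27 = 5.45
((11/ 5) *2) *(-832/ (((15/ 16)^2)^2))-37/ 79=-94775470201/ 19996875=-4739.51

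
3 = 3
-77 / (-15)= 77 / 15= 5.13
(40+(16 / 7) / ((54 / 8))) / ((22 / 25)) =95300 / 2079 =45.84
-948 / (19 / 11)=-10428 / 19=-548.84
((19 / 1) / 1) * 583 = 11077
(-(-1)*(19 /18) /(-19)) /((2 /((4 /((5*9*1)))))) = -1 /405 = -0.00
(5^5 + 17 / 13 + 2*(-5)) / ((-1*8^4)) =-633 / 832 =-0.76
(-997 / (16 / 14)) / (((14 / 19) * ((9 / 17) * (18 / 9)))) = -322031 / 288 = -1118.16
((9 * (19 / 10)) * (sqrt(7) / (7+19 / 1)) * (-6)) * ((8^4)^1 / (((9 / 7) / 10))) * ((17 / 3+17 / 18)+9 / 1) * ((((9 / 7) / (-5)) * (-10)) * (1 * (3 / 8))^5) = -3892131 * sqrt(7) / 104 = -99015.49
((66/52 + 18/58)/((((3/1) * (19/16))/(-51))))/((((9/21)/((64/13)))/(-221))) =411203072/7163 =57406.54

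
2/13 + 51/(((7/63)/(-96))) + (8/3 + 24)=-1717450/39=-44037.18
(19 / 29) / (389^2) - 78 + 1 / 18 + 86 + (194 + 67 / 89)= 1425757236229 / 7030071018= 202.81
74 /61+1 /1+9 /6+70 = 8993 /122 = 73.71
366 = 366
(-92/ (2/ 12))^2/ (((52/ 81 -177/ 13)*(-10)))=160426656/ 68305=2348.68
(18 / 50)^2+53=33206 / 625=53.13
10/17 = 0.59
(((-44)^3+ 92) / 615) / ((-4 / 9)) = 63819 / 205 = 311.31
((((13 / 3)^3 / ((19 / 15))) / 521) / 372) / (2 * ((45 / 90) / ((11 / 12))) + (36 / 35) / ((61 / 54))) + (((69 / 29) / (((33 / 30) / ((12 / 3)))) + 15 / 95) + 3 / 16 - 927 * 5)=-4626.00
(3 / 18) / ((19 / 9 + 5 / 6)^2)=54 / 2809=0.02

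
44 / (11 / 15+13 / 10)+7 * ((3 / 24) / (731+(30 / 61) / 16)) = 470926807 / 21761323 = 21.64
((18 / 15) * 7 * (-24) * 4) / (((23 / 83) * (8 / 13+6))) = -2175264 / 4945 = -439.89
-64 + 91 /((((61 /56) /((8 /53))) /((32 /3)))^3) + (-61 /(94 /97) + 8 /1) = 15001615994003105 /85764731355306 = 174.92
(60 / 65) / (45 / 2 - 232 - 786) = -24 / 25883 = -0.00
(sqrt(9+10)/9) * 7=7 * sqrt(19)/9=3.39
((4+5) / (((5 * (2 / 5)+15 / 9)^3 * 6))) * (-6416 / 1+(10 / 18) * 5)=-519471 / 2662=-195.14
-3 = -3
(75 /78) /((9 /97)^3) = 22816825 /18954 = 1203.80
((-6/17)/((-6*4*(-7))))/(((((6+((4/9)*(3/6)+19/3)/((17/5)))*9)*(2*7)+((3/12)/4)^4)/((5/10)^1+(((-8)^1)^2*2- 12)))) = -1908736/7790526583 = -0.00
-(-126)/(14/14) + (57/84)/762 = 2688355/21336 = 126.00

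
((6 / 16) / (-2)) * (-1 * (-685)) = -2055 / 16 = -128.44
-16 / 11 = -1.45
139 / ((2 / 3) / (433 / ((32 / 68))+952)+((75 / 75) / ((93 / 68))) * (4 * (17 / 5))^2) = 1613397325 / 1569753488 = 1.03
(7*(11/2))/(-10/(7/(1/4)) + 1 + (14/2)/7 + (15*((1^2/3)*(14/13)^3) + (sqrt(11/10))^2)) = 5920915/1382224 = 4.28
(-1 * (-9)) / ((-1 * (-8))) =9 / 8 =1.12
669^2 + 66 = 447627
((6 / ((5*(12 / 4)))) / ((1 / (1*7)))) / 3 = 0.93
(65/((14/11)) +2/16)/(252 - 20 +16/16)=2867/13048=0.22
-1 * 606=-606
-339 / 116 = -2.92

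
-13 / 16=-0.81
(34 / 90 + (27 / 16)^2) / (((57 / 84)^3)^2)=33.04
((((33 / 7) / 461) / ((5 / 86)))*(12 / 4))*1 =8514 / 16135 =0.53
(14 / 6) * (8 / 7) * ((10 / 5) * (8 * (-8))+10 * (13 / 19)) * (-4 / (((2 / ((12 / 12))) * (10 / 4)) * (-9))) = -73664 / 2565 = -28.72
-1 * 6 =-6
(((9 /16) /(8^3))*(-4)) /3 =-3 /2048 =-0.00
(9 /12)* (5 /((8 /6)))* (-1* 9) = -405 /16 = -25.31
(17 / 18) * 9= 17 / 2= 8.50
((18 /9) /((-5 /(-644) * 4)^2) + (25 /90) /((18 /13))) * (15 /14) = 2222.01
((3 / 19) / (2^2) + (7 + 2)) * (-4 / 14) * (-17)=11679 / 266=43.91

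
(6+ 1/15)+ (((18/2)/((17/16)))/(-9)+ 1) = 1562/255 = 6.13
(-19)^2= 361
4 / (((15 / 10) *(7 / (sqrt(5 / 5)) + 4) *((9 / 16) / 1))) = 128 / 297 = 0.43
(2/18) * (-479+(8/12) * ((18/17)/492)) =-333862/6273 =-53.22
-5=-5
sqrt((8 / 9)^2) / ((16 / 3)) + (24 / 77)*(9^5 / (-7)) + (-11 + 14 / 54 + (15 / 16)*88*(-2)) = -81637763 / 29106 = -2804.84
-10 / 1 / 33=-10 / 33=-0.30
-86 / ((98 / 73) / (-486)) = 1525554 / 49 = 31133.76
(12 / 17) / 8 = 3 / 34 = 0.09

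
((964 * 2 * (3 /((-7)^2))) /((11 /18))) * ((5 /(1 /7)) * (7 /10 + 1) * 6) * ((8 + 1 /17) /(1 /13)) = 556270416 /77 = 7224291.12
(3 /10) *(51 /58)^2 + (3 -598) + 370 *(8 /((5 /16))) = 298630083 /33640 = 8877.23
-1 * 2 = -2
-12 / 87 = -4 / 29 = -0.14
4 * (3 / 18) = 2 / 3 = 0.67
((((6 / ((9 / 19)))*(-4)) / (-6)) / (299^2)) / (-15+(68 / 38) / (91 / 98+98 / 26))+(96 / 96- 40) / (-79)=828020598973 / 1677294447673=0.49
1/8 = 0.12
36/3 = 12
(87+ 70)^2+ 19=24668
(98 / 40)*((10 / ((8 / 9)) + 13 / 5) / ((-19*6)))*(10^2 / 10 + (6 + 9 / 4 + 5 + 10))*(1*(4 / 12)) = -95011 / 28800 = -3.30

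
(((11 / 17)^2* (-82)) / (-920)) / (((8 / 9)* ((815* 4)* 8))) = 44649 / 27736601600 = 0.00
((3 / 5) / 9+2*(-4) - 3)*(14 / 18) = -8.50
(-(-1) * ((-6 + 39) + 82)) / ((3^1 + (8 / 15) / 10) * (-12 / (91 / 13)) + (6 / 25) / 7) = -575 / 26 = -22.12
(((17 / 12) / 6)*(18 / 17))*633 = 633 / 4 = 158.25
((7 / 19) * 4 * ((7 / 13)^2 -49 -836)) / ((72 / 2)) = -1046612 / 28899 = -36.22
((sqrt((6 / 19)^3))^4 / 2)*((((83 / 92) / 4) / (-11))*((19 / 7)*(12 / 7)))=-1452168 / 30696199303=-0.00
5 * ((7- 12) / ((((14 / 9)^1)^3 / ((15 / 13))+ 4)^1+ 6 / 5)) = -273375 / 92534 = -2.95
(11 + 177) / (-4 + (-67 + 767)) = 47 / 174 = 0.27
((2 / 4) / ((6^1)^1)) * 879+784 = 3429 / 4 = 857.25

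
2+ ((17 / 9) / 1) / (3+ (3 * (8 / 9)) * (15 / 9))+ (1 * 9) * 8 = 4975 / 67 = 74.25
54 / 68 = 27 / 34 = 0.79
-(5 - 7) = 2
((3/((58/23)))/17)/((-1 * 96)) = -0.00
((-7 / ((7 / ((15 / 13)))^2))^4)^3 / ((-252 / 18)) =-16834112196028232574462890625 / 105182858979460003796002058691843843854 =-0.00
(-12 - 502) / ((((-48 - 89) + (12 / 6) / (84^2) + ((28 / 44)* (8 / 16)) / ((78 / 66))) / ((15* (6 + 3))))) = 3182502960 / 6271007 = 507.49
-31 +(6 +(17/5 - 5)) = -133/5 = -26.60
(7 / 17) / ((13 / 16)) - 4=-772 / 221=-3.49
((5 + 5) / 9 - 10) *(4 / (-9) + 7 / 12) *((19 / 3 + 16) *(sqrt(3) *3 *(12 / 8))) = -3350 *sqrt(3) / 27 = -214.90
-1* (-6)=6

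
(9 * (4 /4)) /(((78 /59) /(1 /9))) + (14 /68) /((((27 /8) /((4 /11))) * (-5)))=493573 /656370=0.75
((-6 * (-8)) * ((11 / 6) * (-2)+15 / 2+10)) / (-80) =-83 / 10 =-8.30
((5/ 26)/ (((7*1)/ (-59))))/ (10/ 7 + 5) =-0.25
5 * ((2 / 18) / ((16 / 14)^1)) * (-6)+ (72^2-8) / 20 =15353 / 60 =255.88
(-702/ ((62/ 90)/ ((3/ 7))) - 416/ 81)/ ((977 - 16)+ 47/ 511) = -283482433/ 616598649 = -0.46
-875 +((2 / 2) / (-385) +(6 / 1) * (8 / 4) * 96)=277.00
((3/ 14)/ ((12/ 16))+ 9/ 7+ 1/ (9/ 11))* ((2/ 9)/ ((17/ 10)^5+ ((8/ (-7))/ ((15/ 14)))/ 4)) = 3200000/ 71812629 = 0.04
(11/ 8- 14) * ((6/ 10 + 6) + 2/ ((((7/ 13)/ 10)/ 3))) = -1490.11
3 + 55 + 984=1042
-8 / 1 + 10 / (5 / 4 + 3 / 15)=-32 / 29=-1.10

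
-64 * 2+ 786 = 658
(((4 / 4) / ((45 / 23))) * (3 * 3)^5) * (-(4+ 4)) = -1207224 / 5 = -241444.80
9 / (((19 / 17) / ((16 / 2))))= 1224 / 19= 64.42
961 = 961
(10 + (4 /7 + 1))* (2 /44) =81 /154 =0.53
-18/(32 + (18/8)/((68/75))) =-4896/9379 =-0.52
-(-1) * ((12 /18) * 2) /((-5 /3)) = -4 /5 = -0.80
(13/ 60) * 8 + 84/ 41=2326/ 615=3.78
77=77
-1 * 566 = -566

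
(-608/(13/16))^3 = -920599396352/2197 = -419025669.71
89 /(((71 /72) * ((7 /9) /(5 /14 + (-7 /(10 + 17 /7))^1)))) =-2412612 /100891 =-23.91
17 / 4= 4.25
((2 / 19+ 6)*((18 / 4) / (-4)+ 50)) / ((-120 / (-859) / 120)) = 9740201 / 38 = 256321.08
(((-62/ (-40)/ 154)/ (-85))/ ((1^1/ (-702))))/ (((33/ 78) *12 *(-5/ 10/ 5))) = -47151/ 287980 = -0.16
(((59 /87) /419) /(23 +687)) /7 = 0.00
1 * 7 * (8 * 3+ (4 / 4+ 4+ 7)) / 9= 28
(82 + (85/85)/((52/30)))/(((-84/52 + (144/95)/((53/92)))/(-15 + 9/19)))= -26171930/22163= -1180.88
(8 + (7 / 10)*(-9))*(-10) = -17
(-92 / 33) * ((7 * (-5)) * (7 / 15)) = 4508 / 99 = 45.54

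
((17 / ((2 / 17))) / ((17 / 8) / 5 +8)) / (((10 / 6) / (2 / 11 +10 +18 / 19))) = 8066568 / 70433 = 114.53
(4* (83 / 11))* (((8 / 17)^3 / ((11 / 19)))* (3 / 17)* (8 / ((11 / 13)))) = 9.06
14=14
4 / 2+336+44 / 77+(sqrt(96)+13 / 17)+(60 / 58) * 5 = 4 * sqrt(6)+1188899 / 3451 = 354.31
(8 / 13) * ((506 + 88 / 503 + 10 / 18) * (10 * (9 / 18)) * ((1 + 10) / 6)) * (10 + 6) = 8074770880 / 176553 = 45735.68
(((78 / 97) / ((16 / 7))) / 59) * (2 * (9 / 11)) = 2457 / 251812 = 0.01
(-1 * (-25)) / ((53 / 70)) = 1750 / 53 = 33.02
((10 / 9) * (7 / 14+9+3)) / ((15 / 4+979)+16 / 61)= 6100 / 431739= 0.01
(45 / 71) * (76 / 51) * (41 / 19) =2460 / 1207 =2.04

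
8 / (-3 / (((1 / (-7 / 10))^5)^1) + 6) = 800000 / 650421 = 1.23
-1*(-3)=3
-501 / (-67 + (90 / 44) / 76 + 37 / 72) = 3769524 / 500039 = 7.54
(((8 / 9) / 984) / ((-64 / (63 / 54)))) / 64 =-7 / 27205632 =-0.00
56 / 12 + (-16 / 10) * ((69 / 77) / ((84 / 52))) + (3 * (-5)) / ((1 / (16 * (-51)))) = 98990954 / 8085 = 12243.78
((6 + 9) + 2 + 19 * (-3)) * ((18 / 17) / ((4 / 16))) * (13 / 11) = -37440 / 187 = -200.21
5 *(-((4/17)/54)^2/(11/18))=-40/257499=-0.00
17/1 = 17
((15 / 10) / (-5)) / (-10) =3 / 100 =0.03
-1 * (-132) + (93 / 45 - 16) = 1771 / 15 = 118.07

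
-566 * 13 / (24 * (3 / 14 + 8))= -25753 / 690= -37.32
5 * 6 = 30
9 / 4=2.25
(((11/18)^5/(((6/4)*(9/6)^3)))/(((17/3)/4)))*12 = 1288408/9034497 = 0.14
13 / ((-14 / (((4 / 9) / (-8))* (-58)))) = -377 / 126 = -2.99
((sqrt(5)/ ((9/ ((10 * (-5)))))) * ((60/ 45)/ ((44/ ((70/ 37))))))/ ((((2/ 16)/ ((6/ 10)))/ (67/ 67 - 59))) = 324800 * sqrt(5)/ 3663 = 198.27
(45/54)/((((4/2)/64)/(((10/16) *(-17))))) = -850/3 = -283.33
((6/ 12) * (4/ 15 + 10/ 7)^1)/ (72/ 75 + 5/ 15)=445/ 679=0.66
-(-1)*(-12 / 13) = -12 / 13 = -0.92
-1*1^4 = -1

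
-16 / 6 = -8 / 3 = -2.67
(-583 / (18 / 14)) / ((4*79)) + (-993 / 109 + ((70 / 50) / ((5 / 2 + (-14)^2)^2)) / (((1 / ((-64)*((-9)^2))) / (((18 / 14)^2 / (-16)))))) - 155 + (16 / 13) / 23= -84606195491419141 / 511300639837260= -165.47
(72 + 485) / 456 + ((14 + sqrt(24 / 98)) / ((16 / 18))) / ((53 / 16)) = 36 * sqrt(3) / 371 + 144433 / 24168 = 6.14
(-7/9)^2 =49/81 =0.60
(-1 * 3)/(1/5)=-15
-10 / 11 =-0.91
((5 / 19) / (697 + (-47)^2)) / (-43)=-5 / 2374202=-0.00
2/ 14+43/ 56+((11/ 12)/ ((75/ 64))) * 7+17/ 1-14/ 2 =206467/ 12600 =16.39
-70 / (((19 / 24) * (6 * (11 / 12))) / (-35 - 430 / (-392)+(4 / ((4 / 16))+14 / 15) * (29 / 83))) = 54634312 / 121429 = 449.93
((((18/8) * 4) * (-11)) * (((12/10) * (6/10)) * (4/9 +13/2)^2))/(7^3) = -6875/686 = -10.02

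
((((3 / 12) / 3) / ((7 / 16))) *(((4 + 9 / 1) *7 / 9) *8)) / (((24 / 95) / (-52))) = -256880 / 81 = -3171.36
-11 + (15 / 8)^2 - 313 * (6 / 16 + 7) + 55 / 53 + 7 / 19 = -149161881 / 64448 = -2314.45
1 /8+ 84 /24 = 29 /8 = 3.62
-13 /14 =-0.93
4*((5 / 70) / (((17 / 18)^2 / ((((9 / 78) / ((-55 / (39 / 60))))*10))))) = -486 / 111265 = -0.00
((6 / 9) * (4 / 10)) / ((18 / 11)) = 0.16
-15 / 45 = -1 / 3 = -0.33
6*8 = 48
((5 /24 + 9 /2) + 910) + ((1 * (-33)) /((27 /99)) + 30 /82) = 781369 /984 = 794.07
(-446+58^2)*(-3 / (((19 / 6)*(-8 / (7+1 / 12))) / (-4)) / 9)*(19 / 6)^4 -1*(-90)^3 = 4818085115 / 7776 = 619609.71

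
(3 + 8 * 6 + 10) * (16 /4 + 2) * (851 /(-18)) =-51911 /3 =-17303.67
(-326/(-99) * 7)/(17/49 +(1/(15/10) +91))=55909/223179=0.25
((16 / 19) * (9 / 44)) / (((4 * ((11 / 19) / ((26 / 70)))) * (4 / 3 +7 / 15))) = 0.02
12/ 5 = 2.40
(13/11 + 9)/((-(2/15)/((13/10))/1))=-1092/11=-99.27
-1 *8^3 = -512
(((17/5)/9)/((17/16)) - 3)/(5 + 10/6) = -119/300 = -0.40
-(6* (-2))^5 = 248832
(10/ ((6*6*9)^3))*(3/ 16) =5/ 90699264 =0.00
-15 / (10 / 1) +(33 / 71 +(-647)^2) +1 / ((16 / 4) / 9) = 118885301 / 284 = 418610.21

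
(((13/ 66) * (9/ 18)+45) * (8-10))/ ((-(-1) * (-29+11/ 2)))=5953/ 1551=3.84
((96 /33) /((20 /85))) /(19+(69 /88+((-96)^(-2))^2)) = 11551113216 /18483904523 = 0.62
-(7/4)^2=-49/16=-3.06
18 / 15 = 6 / 5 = 1.20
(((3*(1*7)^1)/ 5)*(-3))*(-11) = 693/ 5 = 138.60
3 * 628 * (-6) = -11304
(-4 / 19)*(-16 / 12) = 16 / 57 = 0.28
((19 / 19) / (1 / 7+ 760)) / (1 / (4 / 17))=28 / 90457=0.00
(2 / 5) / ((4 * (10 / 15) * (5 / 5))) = 3 / 20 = 0.15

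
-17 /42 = -0.40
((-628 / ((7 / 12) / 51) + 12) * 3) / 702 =-64042 / 273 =-234.59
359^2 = 128881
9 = 9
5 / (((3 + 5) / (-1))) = -5 / 8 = -0.62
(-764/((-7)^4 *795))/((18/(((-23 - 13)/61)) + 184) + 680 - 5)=-1528/3162873315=-0.00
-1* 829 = -829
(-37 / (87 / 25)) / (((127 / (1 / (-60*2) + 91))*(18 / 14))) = -14140105 / 2386584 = -5.92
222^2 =49284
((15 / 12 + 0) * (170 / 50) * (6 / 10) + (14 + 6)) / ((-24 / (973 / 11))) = -39893 / 480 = -83.11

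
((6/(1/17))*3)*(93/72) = 1581/4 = 395.25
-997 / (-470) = 2.12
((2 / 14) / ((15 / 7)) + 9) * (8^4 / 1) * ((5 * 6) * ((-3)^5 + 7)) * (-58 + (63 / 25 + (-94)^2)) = -57716647919616 / 25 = -2308665916784.64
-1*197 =-197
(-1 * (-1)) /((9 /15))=1.67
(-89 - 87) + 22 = -154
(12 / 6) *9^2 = 162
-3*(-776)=2328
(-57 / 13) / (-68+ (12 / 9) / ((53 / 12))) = 1007 / 15548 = 0.06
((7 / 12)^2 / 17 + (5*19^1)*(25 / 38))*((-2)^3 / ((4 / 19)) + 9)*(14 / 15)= -31068947 / 18360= -1692.21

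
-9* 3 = -27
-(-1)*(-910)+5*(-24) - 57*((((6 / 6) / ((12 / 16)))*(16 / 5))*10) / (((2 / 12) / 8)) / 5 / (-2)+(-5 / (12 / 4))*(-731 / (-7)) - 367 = 1060768 / 105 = 10102.55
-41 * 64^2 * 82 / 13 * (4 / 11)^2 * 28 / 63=-881328128 / 14157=-62253.88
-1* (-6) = 6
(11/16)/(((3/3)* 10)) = 11/160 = 0.07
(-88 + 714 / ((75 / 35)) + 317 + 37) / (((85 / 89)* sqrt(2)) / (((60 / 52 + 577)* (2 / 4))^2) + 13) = 2366567683331617675168 / 51344091928009801895 - 32008424119336* sqrt(2) / 789909106584766183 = 46.09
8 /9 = 0.89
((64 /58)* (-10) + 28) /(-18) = -82 /87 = -0.94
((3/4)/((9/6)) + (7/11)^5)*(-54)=-5255955/161051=-32.64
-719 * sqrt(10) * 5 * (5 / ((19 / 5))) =-14958.41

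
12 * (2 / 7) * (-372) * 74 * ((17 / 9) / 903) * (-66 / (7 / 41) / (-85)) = -66214016 / 73745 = -897.88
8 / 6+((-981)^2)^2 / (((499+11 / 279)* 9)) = 86130899128781 / 417696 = 206204749.70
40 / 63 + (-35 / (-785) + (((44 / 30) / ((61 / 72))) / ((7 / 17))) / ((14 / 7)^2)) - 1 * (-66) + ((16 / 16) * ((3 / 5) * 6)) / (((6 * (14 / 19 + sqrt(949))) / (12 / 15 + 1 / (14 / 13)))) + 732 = 43681 * sqrt(949) / 39945850 + 3224252518268 / 4031677575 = 799.76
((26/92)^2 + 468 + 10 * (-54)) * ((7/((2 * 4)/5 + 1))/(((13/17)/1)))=-90548885/357604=-253.21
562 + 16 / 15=8446 / 15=563.07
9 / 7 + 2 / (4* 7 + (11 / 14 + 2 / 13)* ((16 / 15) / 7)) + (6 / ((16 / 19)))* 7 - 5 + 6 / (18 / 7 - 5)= 933573597 / 21333368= 43.76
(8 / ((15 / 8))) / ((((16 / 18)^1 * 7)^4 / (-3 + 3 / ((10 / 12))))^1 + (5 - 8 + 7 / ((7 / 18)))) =419904 / 247338625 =0.00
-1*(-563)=563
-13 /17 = -0.76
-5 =-5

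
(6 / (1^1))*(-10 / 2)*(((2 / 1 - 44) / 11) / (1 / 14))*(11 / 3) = 5880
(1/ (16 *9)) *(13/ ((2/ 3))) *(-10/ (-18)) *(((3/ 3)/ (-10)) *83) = -1079/ 1728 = -0.62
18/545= 0.03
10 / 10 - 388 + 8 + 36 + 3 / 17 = -342.82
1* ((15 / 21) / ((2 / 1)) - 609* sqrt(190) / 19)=5 / 14 - 609* sqrt(190) / 19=-441.46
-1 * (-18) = 18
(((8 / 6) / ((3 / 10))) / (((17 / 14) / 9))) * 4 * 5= 11200 / 17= 658.82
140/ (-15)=-28/ 3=-9.33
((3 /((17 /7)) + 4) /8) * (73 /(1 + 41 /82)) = 6497 /204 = 31.85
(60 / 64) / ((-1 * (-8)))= 15 / 128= 0.12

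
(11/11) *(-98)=-98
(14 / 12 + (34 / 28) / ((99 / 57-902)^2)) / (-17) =-7168244318 / 104451425925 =-0.07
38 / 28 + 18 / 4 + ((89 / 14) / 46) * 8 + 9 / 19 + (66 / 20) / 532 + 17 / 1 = 427257 / 17480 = 24.44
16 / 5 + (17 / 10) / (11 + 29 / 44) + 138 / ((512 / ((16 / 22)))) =3197849 / 902880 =3.54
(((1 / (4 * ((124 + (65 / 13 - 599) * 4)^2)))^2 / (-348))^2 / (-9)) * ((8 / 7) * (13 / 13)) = -1 / 161508768291146924582825605919145984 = -0.00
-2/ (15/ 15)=-2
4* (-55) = -220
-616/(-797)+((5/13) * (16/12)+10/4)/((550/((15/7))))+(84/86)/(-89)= 9448483425/12212676476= 0.77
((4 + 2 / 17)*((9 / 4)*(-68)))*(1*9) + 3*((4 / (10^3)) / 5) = -7087497 / 1250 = -5670.00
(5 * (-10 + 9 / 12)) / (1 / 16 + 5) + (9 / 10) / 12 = -29357 / 3240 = -9.06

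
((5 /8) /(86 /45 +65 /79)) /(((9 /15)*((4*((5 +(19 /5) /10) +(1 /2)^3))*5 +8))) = 148125 /45912556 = 0.00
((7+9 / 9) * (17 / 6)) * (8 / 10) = 272 / 15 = 18.13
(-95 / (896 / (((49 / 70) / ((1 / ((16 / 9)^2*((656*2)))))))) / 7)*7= -24928 / 81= -307.75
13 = 13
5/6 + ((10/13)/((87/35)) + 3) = 9371/2262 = 4.14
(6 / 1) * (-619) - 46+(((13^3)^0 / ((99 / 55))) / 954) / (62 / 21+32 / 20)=-5143815185 / 1368036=-3760.00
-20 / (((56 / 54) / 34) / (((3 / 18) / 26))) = -765 / 182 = -4.20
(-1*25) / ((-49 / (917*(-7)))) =-3275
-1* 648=-648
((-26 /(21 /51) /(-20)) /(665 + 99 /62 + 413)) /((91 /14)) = 1054 /2342725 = 0.00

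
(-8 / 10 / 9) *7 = -0.62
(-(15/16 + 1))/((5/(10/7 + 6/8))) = -1891/2240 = -0.84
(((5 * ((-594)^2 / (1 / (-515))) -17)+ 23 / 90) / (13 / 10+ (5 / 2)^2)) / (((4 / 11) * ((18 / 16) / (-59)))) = 212274256740172 / 12231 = 17355429379.46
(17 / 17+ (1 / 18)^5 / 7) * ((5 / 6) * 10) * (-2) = -330674425 / 19840464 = -16.67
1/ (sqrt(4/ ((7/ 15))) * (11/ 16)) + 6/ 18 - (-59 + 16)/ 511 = 640/ 1533 + 8 * sqrt(105)/ 165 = 0.91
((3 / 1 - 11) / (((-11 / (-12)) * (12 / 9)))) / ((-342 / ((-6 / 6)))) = -4 / 209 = -0.02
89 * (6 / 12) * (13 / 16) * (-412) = -119171 / 8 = -14896.38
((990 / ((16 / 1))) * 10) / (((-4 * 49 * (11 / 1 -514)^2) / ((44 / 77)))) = -0.00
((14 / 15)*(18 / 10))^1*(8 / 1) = 336 / 25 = 13.44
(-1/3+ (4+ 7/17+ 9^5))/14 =4218.08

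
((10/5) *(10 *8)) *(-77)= -12320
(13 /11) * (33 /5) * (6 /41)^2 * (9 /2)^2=28431 /8405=3.38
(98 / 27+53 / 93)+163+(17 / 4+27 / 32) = 4614703 / 26784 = 172.29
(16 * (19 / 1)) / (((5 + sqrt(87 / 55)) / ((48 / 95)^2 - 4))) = -106216 / 437 + 9656 * sqrt(4785) / 10925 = -181.92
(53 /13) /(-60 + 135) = 53 /975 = 0.05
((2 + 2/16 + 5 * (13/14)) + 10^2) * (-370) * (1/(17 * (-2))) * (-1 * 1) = -1106115/952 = -1161.89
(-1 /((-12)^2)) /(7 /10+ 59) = -5 /42984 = -0.00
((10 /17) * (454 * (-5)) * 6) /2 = -68100 /17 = -4005.88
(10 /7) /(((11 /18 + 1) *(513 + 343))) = 45 /43442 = 0.00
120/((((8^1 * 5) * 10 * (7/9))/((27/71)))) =729/4970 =0.15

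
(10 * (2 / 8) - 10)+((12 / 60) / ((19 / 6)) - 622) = -119593 / 190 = -629.44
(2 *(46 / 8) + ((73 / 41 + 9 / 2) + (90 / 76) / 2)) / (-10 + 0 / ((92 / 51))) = -57249 / 31160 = -1.84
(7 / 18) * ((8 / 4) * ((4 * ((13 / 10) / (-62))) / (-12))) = 91 / 16740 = 0.01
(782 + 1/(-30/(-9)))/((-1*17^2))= -7823/2890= -2.71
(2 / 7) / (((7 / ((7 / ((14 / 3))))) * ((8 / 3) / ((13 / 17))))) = 117 / 6664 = 0.02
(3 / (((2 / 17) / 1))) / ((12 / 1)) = 17 / 8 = 2.12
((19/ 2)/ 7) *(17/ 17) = 19/ 14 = 1.36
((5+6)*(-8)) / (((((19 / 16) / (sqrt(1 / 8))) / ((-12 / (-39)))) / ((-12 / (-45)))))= -5632*sqrt(2) / 3705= -2.15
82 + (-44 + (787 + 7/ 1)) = 832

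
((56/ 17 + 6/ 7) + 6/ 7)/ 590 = 298/ 35105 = 0.01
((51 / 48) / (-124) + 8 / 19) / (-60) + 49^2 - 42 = 1778492097 / 753920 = 2358.99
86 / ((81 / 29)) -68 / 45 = 11858 / 405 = 29.28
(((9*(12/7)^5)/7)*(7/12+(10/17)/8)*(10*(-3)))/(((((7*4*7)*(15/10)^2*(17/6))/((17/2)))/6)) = -1500456960/98001617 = -15.31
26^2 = 676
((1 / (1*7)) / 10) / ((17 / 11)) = 11 / 1190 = 0.01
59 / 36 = 1.64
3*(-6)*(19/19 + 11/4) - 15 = -165/2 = -82.50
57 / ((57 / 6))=6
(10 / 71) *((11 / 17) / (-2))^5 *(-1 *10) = 4026275 / 806478776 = 0.00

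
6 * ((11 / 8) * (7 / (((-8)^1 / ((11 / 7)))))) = -11.34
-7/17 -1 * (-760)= 12913/17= 759.59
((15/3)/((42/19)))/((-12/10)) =-475/252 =-1.88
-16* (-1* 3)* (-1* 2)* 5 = -480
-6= -6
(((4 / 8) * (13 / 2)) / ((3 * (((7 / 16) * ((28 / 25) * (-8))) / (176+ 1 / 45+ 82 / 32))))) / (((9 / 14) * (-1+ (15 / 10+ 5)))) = -13.96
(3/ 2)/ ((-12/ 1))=-1/ 8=-0.12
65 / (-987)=-65 / 987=-0.07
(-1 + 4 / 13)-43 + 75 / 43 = -23449 / 559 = -41.95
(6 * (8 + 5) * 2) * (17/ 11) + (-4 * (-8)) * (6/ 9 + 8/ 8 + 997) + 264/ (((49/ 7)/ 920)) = 15452876/ 231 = 66895.57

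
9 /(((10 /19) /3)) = 513 /10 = 51.30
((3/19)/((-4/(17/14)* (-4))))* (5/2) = 255/8512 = 0.03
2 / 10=1 / 5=0.20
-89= -89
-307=-307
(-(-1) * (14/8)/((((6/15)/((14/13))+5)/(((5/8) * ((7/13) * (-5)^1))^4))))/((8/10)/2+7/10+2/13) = 1148916015625/551525318656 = 2.08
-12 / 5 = -2.40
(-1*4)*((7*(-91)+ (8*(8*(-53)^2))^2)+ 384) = -129277639692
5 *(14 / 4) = 35 / 2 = 17.50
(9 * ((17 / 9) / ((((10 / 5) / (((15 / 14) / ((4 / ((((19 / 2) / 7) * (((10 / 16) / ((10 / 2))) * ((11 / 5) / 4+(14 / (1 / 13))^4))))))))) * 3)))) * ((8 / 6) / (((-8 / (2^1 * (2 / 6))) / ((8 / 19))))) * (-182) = 4849621244351 / 4032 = 1202783046.71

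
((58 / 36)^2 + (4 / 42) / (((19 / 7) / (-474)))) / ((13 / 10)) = -432025 / 40014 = -10.80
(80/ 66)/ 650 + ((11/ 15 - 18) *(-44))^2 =18571240748/ 32175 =577194.74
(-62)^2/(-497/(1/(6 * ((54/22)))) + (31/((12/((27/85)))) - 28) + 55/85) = -14376560/27473991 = -0.52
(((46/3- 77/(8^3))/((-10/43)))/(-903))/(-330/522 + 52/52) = 676309/3440640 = 0.20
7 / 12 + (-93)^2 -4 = 103747 / 12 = 8645.58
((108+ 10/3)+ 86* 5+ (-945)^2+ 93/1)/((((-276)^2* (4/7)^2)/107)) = 7028183827/1828224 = 3844.27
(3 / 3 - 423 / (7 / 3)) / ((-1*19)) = 1262 / 133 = 9.49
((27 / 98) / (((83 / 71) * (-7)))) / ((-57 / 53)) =33867 / 1081822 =0.03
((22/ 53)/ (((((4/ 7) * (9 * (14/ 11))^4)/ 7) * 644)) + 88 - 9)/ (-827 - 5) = -27739902282395/ 292146817277952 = -0.09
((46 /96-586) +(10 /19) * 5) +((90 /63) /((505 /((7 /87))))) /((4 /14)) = -519013209 /890416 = -582.89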